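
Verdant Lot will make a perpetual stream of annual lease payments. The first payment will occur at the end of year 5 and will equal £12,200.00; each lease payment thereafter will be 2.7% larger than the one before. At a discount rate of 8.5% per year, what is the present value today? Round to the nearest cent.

£151779.42

Value at end of year 4: C₁ / (r − g) = £12,200.00 / (0.085 − 0.027) = £210,344.8276
Discount to today: PV = £210,344.8276 / (1 + 0.085)^4 = £210,344.8276 / 1.385859 = £151,779.42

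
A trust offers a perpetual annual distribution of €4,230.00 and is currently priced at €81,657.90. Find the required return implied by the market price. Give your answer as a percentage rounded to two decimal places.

5.18%

P = C/r ⇒ r = C/P = €4,230.00/€81,657.90 = 0.051801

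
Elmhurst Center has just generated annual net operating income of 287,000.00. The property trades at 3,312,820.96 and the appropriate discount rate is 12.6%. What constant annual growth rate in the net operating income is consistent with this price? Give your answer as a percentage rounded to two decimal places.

P = D₀(1+g)/(r−g) ⇒ P(r−g) = D₀(1+g) ⇒ g(P+D₀) = P·r − D₀
g = (P·r − D₀)/(P + D₀) = (3,312,820.96×0.126 − 287,000.00) / (3,312,820.96 + 287,000.00) = 0.036228

3.62%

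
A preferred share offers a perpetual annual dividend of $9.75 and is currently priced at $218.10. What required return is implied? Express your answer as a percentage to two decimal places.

4.47%

P = C/r ⇒ r = C/P = $9.75/$218.10 = 0.044704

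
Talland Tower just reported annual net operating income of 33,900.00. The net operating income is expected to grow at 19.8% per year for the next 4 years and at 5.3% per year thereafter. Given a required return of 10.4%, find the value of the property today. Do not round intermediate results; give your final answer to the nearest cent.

D_1 = 40612.20000
D_2 = 48653.41560
D_3 = 58286.79189
D_4 = 69827.57668
Terminal value at year 4: TV = D_4×(1+g_2)/(r−g_2) = 73528.43825/0.051 = 1441734.08327
P_0 = D_1/(1+r)^1 + D_2/(1+r)^2 + D_3/(1+r)^3 + D_4/(1+r)^4 + TV/(1+r)^4
    = 36786.41304 + 39918.58952 + 43317.45493 + 47005.71649 + 970529.79339 = 1137557.96737

1137557.97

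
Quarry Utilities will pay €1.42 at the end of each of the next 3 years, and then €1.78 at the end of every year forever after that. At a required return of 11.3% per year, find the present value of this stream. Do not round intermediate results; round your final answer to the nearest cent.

PV of 3-year annuity: €1.42 × [1 − (1+0.113)^−3] / 0.113 = 3.45205
Perpetuity value at year 3: €1.78 / 0.113 = 15.75221
PV of perpetuity: 15.75221 / (1+0.113)^3 = 11.42500
Total PV = 3.45205 + 11.42500 = 14.87705

€14.88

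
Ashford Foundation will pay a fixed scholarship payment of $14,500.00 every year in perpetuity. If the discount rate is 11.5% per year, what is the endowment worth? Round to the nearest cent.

Level perpetuity: PV = C / r = $14,500.00 / 0.115 = $126,086.96

$126086.96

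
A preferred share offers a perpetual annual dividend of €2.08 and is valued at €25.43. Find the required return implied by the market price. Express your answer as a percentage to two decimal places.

P = C/r ⇒ r = C/P = €2.08/€25.43 = 0.081793

8.18%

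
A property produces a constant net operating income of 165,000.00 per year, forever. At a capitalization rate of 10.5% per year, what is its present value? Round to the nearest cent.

Level perpetuity: PV = C / r = 165,000.00 / 0.105 = 1,571,428.57

1571428.57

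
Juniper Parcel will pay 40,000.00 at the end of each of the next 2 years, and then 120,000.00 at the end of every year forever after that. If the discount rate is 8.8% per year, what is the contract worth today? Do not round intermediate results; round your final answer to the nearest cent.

1222524.77

PV of 2-year annuity: 40,000.00 × [1 − (1+0.088)^−2] / 0.088 = 70555.79585
Perpetuity value at year 2: 120,000.00 / 0.088 = 1363636.36364
PV of perpetuity: 1363636.36364 / (1+0.088)^2 = 1151968.97609
Total PV = 70555.79585 + 1151968.97609 = 1222524.77194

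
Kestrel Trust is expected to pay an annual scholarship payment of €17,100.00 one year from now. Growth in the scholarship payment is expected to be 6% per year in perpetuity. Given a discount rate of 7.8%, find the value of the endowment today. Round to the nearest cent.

€950000.00

Growing perpetuity: P = D₁ / (r − g) = €17,100.0000 / (0.078 − 0.06) = €950,000.00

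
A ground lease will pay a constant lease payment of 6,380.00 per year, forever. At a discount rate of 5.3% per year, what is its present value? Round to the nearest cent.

Level perpetuity: PV = C / r = 6,380.00 / 0.053 = 120,377.36

120377.36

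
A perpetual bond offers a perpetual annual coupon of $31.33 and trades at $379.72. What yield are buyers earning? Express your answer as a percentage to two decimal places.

P = C/r ⇒ r = C/P = $31.33/$379.72 = 0.082508

8.25%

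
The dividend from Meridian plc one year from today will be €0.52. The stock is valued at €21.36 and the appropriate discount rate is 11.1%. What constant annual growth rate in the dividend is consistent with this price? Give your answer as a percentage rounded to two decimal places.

P = D₁/(r−g) ⇒ g = r − D₁/P = 0.111 − €0.52/€21.36 = 0.086655

8.67%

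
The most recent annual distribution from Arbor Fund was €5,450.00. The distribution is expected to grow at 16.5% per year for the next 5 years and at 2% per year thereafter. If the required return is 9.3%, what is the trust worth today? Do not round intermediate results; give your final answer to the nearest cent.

D_1 = 6349.25000
D_2 = 7396.87625
D_3 = 8617.36083
D_4 = 10039.22537
D_5 = 11695.69755
Terminal value at year 5: TV = D_5×(1+g_2)/(r−g_2) = 11929.61151/0.073 = 163419.33569
P_0 = D_1/(1+r)^1 + D_2/(1+r)^2 + D_3/(1+r)^3 + D_4/(1+r)^4 + D_5/(1+r)^5 + TV/(1+r)^5
    = 5809.01189 + 6191.67324 + 6599.54193 + 7034.27845 + 7497.65270 + 104761.72261 = 137893.88083

€137893.88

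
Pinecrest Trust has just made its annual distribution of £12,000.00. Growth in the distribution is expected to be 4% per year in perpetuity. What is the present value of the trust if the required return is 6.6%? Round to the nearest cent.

£480000.00

D₁ = D₀ × (1 + g) = £12,000.00 × 1.04 = £12,480.0000
Growing perpetuity: P = D₁ / (r − g) = £12,480.0000 / (0.066 − 0.04) = £480,000.00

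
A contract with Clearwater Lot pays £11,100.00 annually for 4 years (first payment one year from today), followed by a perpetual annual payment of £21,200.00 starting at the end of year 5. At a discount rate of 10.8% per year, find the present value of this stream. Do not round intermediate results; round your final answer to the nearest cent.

£164827.32

PV of 4-year annuity: £11,100.00 × [1 − (1+0.108)^−4] / 0.108 = 34584.71732
Perpetuity value at year 4: £21,200.00 / 0.108 = 196296.29630
PV of perpetuity: 196296.29630 / (1+0.108)^4 = 130242.60196
Total PV = 34584.71732 + 130242.60196 = 164827.31928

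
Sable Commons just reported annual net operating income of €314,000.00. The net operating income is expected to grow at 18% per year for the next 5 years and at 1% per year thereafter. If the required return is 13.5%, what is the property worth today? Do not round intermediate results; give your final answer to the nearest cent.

€4848477.91

D_1 = 370520.00000
D_2 = 437213.60000
D_3 = 515912.04800
D_4 = 608776.21664
D_5 = 718355.93564
Terminal value at year 5: TV = D_5×(1+g_2)/(r−g_2) = 725539.49499/0.125 = 5804315.95993
P_0 = D_1/(1+r)^1 + D_2/(1+r)^2 + D_3/(1+r)^3 + D_4/(1+r)^4 + D_5/(1+r)^5 + TV/(1+r)^5
    = 326449.33921 + 339392.26455 + 352848.34552 + 366837.92750 + 381382.16252 + 3081567.87313 = 4848477.91243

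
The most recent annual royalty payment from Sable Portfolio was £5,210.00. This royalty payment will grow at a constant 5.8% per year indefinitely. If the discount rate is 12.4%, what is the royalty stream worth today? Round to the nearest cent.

£83517.88

D₁ = D₀ × (1 + g) = £5,210.00 × 1.058 = £5,512.1800
Growing perpetuity: P = D₁ / (r − g) = £5,512.1800 / (0.124 − 0.058) = £83,517.88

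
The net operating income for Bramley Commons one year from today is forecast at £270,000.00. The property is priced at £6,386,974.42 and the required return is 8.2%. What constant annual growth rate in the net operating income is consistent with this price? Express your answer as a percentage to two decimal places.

P = D₁/(r−g) ⇒ g = r − D₁/P = 0.082 − £270,000.00/£6,386,974.42 = 0.039726

3.97%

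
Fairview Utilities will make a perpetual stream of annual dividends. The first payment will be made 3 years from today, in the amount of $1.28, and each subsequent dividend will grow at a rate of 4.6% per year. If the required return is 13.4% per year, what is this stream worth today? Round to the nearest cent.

Value at end of year 2: C₁ / (r − g) = $1.28 / (0.134 − 0.046) = $14.5455
Discount to today: PV = $14.5455 / (1 + 0.134)^2 = $14.5455 / 1.285956 = $11.31

$11.31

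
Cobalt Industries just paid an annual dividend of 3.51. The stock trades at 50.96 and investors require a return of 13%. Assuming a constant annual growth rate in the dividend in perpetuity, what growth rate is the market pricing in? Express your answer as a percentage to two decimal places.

P = D₀(1+g)/(r−g) ⇒ P(r−g) = D₀(1+g) ⇒ g(P+D₀) = P·r − D₀
g = (P·r − D₀)/(P + D₀) = (50.96×0.13 − 3.51) / (50.96 + 3.51) = 0.057184

5.72%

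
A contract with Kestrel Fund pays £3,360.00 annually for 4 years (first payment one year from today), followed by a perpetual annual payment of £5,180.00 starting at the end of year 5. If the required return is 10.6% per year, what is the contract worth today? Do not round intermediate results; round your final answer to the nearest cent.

£43172.91

PV of 4-year annuity: £3,360.00 × [1 − (1+0.106)^−4] / 0.106 = 10513.87241
Perpetuity value at year 4: £5,180.00 / 0.106 = 48867.92453
PV of perpetuity: 48867.92453 / (1+0.106)^4 = 32659.03789
Total PV = 10513.87241 + 32659.03789 = 43172.91030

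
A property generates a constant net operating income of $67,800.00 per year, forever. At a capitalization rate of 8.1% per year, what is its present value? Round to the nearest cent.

Level perpetuity: PV = C / r = $67,800.00 / 0.081 = $837,037.04

$837037.04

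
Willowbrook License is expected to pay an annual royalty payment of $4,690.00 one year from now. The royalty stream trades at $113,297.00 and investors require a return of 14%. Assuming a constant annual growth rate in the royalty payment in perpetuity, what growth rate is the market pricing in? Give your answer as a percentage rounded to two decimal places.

9.86%

P = D₁/(r−g) ⇒ g = r − D₁/P = 0.14 − $4,690.00/$113,297.00 = 0.098604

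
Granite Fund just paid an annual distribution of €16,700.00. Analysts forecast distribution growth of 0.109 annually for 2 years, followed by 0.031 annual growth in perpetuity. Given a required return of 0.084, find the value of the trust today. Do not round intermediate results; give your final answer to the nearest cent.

D_1 = 18520.30000
D_2 = 20539.01270
Terminal value at year 2: TV = D_2×(1+g_2)/(r−g_2) = 21175.72209/0.053 = 399541.92630
P_0 = D_1/(1+r)^1 + D_2/(1+r)^2 + TV/(1+r)^2
    = 17085.14760 + 17479.17776 + 340019.47677 = 374583.80213

€374583.80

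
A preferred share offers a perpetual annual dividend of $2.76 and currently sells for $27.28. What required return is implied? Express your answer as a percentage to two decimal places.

P = C/r ⇒ r = C/P = $2.76/$27.28 = 0.101173

10.12%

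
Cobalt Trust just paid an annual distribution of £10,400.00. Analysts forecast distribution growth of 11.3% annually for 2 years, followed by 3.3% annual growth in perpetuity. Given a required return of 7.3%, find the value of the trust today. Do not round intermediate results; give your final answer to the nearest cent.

D_1 = 11575.20000
D_2 = 12883.19760
Terminal value at year 2: TV = D_2×(1+g_2)/(r−g_2) = 13308.34312/0.04 = 332708.57802
P_0 = D_1/(1+r)^1 + D_2/(1+r)^2 + TV/(1+r)^2
    = 10787.69804 + 11189.84895 + 288977.84909 = 310955.39609

£310955.40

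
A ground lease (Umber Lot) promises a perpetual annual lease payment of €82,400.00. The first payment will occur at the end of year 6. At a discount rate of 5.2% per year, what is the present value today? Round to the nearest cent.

€1229830.24

Value at end of year 5: C / r = €82,400.00 / 0.052 = €1,584,615.3846
Discount to today: PV = €1,584,615.3846 / (1 + 0.052)^5 = €1,584,615.3846 / 1.288483 = €1,229,830.24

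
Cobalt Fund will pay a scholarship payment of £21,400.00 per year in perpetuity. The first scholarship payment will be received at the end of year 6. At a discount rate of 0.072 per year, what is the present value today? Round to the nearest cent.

£209945.88

Value at end of year 5: C / r = £21,400.00 / 0.072 = £297,222.2222
Discount to today: PV = £297,222.2222 / (1 + 0.072)^5 = £297,222.2222 / 1.415709 = £209,945.88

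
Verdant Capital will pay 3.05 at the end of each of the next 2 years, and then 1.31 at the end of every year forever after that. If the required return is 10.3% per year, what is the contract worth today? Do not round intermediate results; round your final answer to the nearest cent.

PV of 2-year annuity: 3.05 × [1 − (1+0.103)^−2] / 0.103 = 5.27215
Perpetuity value at year 2: 1.31 / 0.103 = 12.71845
PV of perpetuity: 12.71845 / (1+0.103)^2 = 10.45401
Total PV = 5.27215 + 10.45401 = 15.72617

15.73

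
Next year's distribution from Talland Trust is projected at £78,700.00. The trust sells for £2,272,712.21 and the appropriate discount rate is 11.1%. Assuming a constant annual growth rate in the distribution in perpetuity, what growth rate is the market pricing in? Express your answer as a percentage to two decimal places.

P = D₁/(r−g) ⇒ g = r − D₁/P = 0.111 − £78,700.00/£2,272,712.21 = 0.076372

7.64%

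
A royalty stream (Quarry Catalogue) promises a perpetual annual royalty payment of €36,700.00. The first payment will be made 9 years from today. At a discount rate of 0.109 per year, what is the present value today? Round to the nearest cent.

Value at end of year 8: C / r = €36,700.00 / 0.109 = €336,697.2477
Discount to today: PV = €336,697.2477 / (1 + 0.109)^8 = €336,697.2477 / 2.287981 = €147,159.13

€147159.13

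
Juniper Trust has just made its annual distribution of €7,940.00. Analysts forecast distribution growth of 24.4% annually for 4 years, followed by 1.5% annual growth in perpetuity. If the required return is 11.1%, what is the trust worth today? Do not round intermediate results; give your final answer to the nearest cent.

€174432.23

D_1 = 9877.36000
D_2 = 12287.43584
D_3 = 15285.57018
D_4 = 19015.24931
Terminal value at year 4: TV = D_4×(1+g_2)/(r−g_2) = 19300.47805/0.096 = 201046.64635
P_0 = D_1/(1+r)^1 + D_2/(1+r)^2 + D_3/(1+r)^3 + D_4/(1+r)^4 + TV/(1+r)^4
    = 8890.51305 + 9954.81389 + 11146.52429 + 12480.89668 + 131959.48055 = 174432.22846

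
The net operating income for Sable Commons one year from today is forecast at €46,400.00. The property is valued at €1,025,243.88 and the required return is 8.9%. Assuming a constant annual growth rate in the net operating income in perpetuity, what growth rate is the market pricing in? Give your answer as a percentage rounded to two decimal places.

P = D₁/(r−g) ⇒ g = r − D₁/P = 0.089 − €46,400.00/€1,025,243.88 = 0.043742

4.37%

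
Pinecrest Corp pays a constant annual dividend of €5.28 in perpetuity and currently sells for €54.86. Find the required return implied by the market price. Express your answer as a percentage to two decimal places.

9.62%

P = C/r ⇒ r = C/P = €5.28/€54.86 = 0.096245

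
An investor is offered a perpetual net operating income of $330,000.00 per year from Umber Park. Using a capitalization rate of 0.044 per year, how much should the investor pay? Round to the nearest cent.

Level perpetuity: PV = C / r = $330,000.00 / 0.044 = $7,500,000.00

$7500000.00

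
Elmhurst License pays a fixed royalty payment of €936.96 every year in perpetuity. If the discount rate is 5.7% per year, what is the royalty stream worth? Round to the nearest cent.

€16437.89

Level perpetuity: PV = C / r = €936.96 / 0.057 = €16,437.89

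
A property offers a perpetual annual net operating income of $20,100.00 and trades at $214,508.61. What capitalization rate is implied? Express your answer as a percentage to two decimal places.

9.37%

P = C/r ⇒ r = C/P = $20,100.00/$214,508.61 = 0.093703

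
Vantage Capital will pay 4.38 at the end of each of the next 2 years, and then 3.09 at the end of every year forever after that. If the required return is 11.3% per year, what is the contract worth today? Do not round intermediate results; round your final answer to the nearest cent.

PV of 2-year annuity: 4.38 × [1 − (1+0.113)^−2] / 0.113 = 7.47108
Perpetuity value at year 2: 3.09 / 0.113 = 27.34513
PV of perpetuity: 27.34513 / (1+0.113)^2 = 22.07444
Total PV = 7.47108 + 22.07444 = 29.54552

29.55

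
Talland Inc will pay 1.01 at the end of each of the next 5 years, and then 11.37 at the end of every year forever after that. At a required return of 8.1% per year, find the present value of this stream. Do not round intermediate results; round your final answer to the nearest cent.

99.11

PV of 5-year annuity: 1.01 × [1 − (1+0.081)^−5] / 0.081 = 4.02203
Perpetuity value at year 5: 11.37 / 0.081 = 140.37037
PV of perpetuity: 140.37037 / (1+0.081)^5 = 95.09266
Total PV = 4.02203 + 95.09266 = 99.11469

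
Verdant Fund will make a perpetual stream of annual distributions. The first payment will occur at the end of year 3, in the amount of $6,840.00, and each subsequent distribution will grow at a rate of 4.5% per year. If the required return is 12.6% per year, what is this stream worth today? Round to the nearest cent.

Value at end of year 2: C₁ / (r − g) = $6,840.00 / (0.126 − 0.045) = $84,444.4444
Discount to today: PV = $84,444.4444 / (1 + 0.126)^2 = $84,444.4444 / 1.267876 = $66,603.08

$66603.08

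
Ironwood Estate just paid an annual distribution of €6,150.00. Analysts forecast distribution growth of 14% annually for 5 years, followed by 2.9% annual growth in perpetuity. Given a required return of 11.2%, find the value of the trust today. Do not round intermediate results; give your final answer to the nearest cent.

€119492.45

D_1 = 7011.00000
D_2 = 7992.54000
D_3 = 9111.49560
D_4 = 10387.10498
D_5 = 11841.29968
Terminal value at year 5: TV = D_5×(1+g_2)/(r−g_2) = 12184.69737/0.083 = 146803.58280
P_0 = D_1/(1+r)^1 + D_2/(1+r)^2 + D_3/(1+r)^3 + D_4/(1+r)^4 + D_5/(1+r)^5 + TV/(1+r)^5
    = 6304.85612 + 6463.61148 + 6626.36429 + 6793.21519 + 6964.26737 + 86340.13405 = 119492.44851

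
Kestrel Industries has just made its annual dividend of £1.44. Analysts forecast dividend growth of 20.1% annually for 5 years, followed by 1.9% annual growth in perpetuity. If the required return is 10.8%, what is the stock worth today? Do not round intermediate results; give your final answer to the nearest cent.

£33.90

D_1 = 1.72944
D_2 = 2.07706
D_3 = 2.49455
D_4 = 2.99595
D_5 = 3.59814
Terminal value at year 5: TV = D_5×(1+g_2)/(r−g_2) = 3.66650/0.089 = 41.19663
P_0 = D_1/(1+r)^1 + D_2/(1+r)^2 + D_3/(1+r)^3 + D_4/(1+r)^4 + D_5/(1+r)^5 + TV/(1+r)^5
    = 1.56087 + 1.69188 + 1.83389 + 1.98781 + 2.15466 + 24.66965 = 33.89875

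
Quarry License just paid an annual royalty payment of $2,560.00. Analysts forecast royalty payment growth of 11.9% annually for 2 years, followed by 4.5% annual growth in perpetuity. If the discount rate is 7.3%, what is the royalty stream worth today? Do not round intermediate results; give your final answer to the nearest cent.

D_1 = 2864.64000
D_2 = 3205.53216
Terminal value at year 2: TV = D_2×(1+g_2)/(r−g_2) = 3349.78111/0.028 = 119635.03954
P_0 = D_1/(1+r)^1 + D_2/(1+r)^2 + TV/(1+r)^2
    = 2669.74837 + 2784.20170 + 103910.38491 = 109364.33498

$109364.33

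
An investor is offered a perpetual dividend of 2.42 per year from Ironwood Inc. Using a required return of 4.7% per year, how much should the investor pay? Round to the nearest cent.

Level perpetuity: PV = C / r = 2.42 / 0.047 = 51.49

51.49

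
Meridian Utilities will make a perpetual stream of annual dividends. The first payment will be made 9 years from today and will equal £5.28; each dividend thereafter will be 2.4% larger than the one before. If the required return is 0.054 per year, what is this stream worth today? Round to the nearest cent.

£115.55

Value at end of year 8: C₁ / (r − g) = £5.28 / (0.054 − 0.024) = £176.0000
Discount to today: PV = £176.0000 / (1 + 0.054)^8 = £176.0000 / 1.523088 = £115.55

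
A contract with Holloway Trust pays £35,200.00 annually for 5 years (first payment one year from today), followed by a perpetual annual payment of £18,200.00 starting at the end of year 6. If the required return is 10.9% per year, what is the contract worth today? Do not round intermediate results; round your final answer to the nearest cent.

£229961.10

PV of 5-year annuity: £35,200.00 × [1 − (1+0.109)^−5] / 0.109 = 130423.50105
Perpetuity value at year 5: £18,200.00 / 0.109 = 166972.47706
PV of perpetuity: 166972.47706 / (1+0.109)^5 = 99537.59868
Total PV = 130423.50105 + 99537.59868 = 229961.09973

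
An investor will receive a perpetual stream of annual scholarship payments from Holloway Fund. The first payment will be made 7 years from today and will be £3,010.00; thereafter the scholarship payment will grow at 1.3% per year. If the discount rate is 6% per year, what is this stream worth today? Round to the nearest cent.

Value at end of year 6: C₁ / (r − g) = £3,010.00 / (0.06 − 0.013) = £64,042.5532
Discount to today: PV = £64,042.5532 / (1 + 0.06)^6 = £64,042.5532 / 1.418519 = £45,147.47

£45147.47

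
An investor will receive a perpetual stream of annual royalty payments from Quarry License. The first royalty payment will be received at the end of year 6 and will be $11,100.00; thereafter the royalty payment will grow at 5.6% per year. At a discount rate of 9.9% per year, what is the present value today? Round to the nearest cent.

$161014.90

Value at end of year 5: C₁ / (r − g) = $11,100.00 / (0.099 − 0.056) = $258,139.5349
Discount to today: PV = $258,139.5349 / (1 + 0.099)^5 = $258,139.5349 / 1.603203 = $161,014.90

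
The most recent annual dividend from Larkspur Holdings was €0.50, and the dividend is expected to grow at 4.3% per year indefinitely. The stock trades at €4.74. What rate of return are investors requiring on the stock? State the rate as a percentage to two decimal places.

15.30%

D₁ = €0.50 × 1.043 = €0.5215
P = D₁/(r − g) ⇒ r = D₁/P + g = €0.5215/€4.74 + 0.043 = 0.110021 + 0.043 = 0.153021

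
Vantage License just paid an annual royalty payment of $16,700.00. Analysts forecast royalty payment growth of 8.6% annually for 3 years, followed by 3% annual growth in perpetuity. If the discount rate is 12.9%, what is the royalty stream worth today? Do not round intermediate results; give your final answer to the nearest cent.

D_1 = 18136.20000
D_2 = 19695.91320
D_3 = 21389.76174
Terminal value at year 3: TV = D_3×(1+g_2)/(r−g_2) = 22031.45459/0.099 = 222539.94533
P_0 = D_1/(1+r)^1 + D_2/(1+r)^2 + D_3/(1+r)^3 + TV/(1+r)^3
    = 16063.95040 + 15452.12589 + 14863.60383 + 154641.53475 = 201021.21487

$201021.21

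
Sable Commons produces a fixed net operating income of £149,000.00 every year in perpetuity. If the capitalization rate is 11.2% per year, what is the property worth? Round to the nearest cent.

Level perpetuity: PV = C / r = £149,000.00 / 0.112 = £1,330,357.14

£1330357.14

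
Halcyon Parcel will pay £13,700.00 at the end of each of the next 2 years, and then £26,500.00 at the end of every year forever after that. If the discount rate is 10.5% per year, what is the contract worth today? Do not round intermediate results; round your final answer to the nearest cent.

PV of 2-year annuity: £13,700.00 × [1 − (1+0.105)^−2] / 0.105 = 23618.27153
Perpetuity value at year 2: £26,500.00 / 0.105 = 252380.95238
PV of perpetuity: 252380.95238 / (1+0.105)^2 = 206695.97460
Total PV = 23618.27153 + 206695.97460 = 230314.24613

£230314.25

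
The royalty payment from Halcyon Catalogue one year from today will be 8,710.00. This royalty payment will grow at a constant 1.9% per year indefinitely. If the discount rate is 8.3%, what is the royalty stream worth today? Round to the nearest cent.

Growing perpetuity: P = D₁ / (r − g) = 8,710.0000 / (0.083 − 0.019) = 136,093.75

136093.75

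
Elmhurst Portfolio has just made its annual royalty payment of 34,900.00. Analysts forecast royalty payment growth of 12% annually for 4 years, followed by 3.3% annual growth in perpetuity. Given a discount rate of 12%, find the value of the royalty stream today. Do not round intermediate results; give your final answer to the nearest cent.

D_1 = 39088.00000
D_2 = 43778.56000
D_3 = 49031.98720
D_4 = 54915.82566
Terminal value at year 4: TV = D_4×(1+g_2)/(r−g_2) = 56728.04791/0.087 = 652046.52771
P_0 = D_1/(1+r)^1 + D_2/(1+r)^2 + D_3/(1+r)^3 + D_4/(1+r)^4 + TV/(1+r)^4
    = 34900.00000 + 34900.00000 + 34900.00000 + 34900.00000 + 414387.35632 = 553987.35632

553987.36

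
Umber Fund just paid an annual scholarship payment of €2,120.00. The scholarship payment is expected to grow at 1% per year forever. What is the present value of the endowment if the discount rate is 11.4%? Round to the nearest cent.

D₁ = D₀ × (1 + g) = €2,120.00 × 1.01 = €2,141.2000
Growing perpetuity: P = D₁ / (r − g) = €2,141.2000 / (0.114 − 0.01) = €20,588.46

€20588.46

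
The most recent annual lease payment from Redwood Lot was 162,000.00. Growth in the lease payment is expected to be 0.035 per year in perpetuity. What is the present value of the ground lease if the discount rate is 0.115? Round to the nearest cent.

D₁ = D₀ × (1 + g) = 162,000.00 × 1.035 = 167,670.0000
Growing perpetuity: P = D₁ / (r − g) = 167,670.0000 / (0.115 − 0.035) = 2,095,875.00

2095875.00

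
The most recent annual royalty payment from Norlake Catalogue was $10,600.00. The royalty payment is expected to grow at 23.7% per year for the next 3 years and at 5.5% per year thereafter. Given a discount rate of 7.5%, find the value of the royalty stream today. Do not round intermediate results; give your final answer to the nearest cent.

$894329.48

D_1 = 13112.20000
D_2 = 16219.79140
D_3 = 20063.88196
Terminal value at year 3: TV = D_3×(1+g_2)/(r−g_2) = 21167.39547/0.02 = 1058369.77348
P_0 = D_1/(1+r)^1 + D_2/(1+r)^2 + D_3/(1+r)^3 + TV/(1+r)^3
    = 12197.39535 + 14035.51446 + 16150.63385 + 851945.93562 = 894329.47928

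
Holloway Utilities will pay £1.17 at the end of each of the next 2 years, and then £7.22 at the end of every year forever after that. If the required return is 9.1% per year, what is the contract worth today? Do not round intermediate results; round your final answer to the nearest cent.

£68.71

PV of 2-year annuity: £1.17 × [1 − (1+0.091)^−2] / 0.091 = 2.05537
Perpetuity value at year 2: £7.22 / 0.091 = 79.34066
PV of perpetuity: 79.34066 / (1+0.091)^2 = 66.65708
Total PV = 2.05537 + 66.65708 = 68.71245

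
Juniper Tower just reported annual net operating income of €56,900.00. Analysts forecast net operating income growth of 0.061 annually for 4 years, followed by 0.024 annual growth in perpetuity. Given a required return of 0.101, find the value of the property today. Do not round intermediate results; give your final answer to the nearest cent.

D_1 = 60370.90000
D_2 = 64053.52490
D_3 = 67960.78992
D_4 = 72106.39810
Terminal value at year 4: TV = D_4×(1+g_2)/(r−g_2) = 73836.95166/0.077 = 958921.45011
P_0 = D_1/(1+r)^1 + D_2/(1+r)^2 + D_3/(1+r)^3 + D_4/(1+r)^4 + TV/(1+r)^4
    = 54832.78837 + 52840.67980 + 50920.94575 + 49070.95681 + 652579.99700 = 860245.36773

€860245.37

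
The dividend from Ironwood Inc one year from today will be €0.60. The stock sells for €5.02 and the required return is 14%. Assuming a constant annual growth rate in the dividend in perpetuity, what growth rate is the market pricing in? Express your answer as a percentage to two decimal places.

P = D₁/(r−g) ⇒ g = r − D₁/P = 0.14 − €0.60/€5.02 = 0.020478

2.05%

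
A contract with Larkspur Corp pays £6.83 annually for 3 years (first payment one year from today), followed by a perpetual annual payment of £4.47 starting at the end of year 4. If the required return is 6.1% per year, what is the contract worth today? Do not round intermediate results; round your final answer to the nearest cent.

£79.58

PV of 3-year annuity: £6.83 × [1 − (1+0.061)^−3] / 0.061 = 18.22295
Perpetuity value at year 3: £4.47 / 0.061 = 73.27869
PV of perpetuity: 73.27869 / (1+0.061)^3 = 61.35240
Total PV = 18.22295 + 61.35240 = 79.57534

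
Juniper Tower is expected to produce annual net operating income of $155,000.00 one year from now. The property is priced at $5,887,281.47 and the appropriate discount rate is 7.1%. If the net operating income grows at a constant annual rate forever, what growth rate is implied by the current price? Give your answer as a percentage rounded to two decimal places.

4.47%

P = D₁/(r−g) ⇒ g = r − D₁/P = 0.071 − $155,000.00/$5,887,281.47 = 0.044672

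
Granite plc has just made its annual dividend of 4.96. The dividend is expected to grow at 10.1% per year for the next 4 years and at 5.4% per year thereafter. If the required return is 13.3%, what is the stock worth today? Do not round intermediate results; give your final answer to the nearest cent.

D_1 = 5.46096
D_2 = 6.01252
D_3 = 6.61978
D_4 = 7.28838
Terminal value at year 4: TV = D_4×(1+g_2)/(r−g_2) = 7.68195/0.079 = 97.23989
P_0 = D_1/(1+r)^1 + D_2/(1+r)^2 + D_3/(1+r)^3 + D_4/(1+r)^4 + TV/(1+r)^4
    = 4.81991 + 4.68378 + 4.55149 + 4.42294 + 59.00989 = 77.48802

77.49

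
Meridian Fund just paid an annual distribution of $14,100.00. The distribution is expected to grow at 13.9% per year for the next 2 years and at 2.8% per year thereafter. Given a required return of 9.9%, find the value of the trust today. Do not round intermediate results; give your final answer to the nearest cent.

$249041.75

D_1 = 16059.90000
D_2 = 18292.22610
Terminal value at year 2: TV = D_2×(1+g_2)/(r−g_2) = 18804.40843/0.071 = 264850.82297
P_0 = D_1/(1+r)^1 + D_2/(1+r)^2 + TV/(1+r)^2
    = 14613.19381 + 15145.06620 + 219283.49370 = 249041.75371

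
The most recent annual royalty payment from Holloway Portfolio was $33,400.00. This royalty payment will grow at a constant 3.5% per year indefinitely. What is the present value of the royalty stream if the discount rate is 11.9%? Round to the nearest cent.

$411535.71

D₁ = D₀ × (1 + g) = $33,400.00 × 1.035 = $34,569.0000
Growing perpetuity: P = D₁ / (r − g) = $34,569.0000 / (0.119 − 0.035) = $411,535.71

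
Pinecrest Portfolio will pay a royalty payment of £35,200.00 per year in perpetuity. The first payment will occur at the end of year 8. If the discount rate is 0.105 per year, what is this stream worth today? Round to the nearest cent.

Value at end of year 7: C / r = £35,200.00 / 0.105 = £335,238.0952
Discount to today: PV = £335,238.0952 / (1 + 0.105)^7 = £335,238.0952 / 2.011574 = £166,654.64

£166654.64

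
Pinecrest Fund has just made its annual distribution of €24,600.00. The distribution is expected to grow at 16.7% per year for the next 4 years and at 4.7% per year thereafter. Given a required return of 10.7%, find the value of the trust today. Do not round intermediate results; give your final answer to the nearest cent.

D_1 = 28708.20000
D_2 = 33502.46940
D_3 = 39097.38179
D_4 = 45626.64455
Terminal value at year 4: TV = D_4×(1+g_2)/(r−g_2) = 47771.09684/0.06 = 796184.94737
P_0 = D_1/(1+r)^1 + D_2/(1+r)^2 + D_3/(1+r)^3 + D_4/(1+r)^4 + TV/(1+r)^4
    = 25933.33333 + 27338.93406 + 28820.71910 + 30382.81770 + 530180.16879 = 642655.97298

€642655.97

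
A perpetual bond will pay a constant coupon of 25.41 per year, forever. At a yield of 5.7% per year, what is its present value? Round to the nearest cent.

445.79

Level perpetuity: PV = C / r = 25.41 / 0.057 = 445.79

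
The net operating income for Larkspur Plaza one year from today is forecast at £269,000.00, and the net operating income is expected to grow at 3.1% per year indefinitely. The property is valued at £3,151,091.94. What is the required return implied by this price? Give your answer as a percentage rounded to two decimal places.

11.64%

P = D₁/(r − g) ⇒ r = D₁/P + g = £269,000.0000/£3,151,091.94 + 0.031 = 0.085367 + 0.031 = 0.116367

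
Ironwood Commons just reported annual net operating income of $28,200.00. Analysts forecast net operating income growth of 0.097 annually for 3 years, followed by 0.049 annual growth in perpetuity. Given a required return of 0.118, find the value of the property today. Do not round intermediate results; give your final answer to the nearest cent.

$486475.38

D_1 = 30935.40000
D_2 = 33936.13380
D_3 = 37227.93878
Terminal value at year 3: TV = D_3×(1+g_2)/(r−g_2) = 39052.10778/0.069 = 565972.57650
P_0 = D_1/(1+r)^1 + D_2/(1+r)^2 + D_3/(1+r)^3 + TV/(1+r)^3
    = 27670.30411 + 27150.55779 + 26640.57415 + 405013.94614 = 486475.38220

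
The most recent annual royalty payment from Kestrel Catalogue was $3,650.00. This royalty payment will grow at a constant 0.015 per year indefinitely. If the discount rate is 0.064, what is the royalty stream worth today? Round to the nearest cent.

$75607.14

D₁ = D₀ × (1 + g) = $3,650.00 × 1.015 = $3,704.7500
Growing perpetuity: P = D₁ / (r − g) = $3,704.7500 / (0.064 − 0.015) = $75,607.14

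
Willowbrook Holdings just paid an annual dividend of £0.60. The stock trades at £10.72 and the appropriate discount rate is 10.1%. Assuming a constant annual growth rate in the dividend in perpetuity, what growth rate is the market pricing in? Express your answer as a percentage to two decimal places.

P = D₀(1+g)/(r−g) ⇒ P(r−g) = D₀(1+g) ⇒ g(P+D₀) = P·r − D₀
g = (P·r − D₀)/(P + D₀) = (£10.72×0.101 − £0.60) / (£10.72 + £0.60) = 0.042643

4.26%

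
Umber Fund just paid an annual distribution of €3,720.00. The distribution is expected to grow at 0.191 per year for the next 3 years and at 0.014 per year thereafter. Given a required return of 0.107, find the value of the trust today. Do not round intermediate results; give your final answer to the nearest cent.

€63452.47

D_1 = 4430.52000
D_2 = 5276.74932
D_3 = 6284.60844
Terminal value at year 3: TV = D_3×(1+g_2)/(r−g_2) = 6372.59296/0.093 = 68522.50493
P_0 = D_1/(1+r)^1 + D_2/(1+r)^2 + D_3/(1+r)^3 + TV/(1+r)^3
    = 4002.27642 + 4305.97219 + 4632.71263 + 50511.51193 = 63452.47318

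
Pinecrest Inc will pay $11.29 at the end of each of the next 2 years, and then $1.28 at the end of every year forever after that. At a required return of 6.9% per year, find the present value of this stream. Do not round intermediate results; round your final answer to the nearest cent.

PV of 2-year annuity: $11.29 × [1 − (1+0.069)^−2] / 0.069 = 20.44085
Perpetuity value at year 2: $1.28 / 0.069 = 18.55072
PV of perpetuity: 18.55072 / (1+0.069)^2 = 16.23325
Total PV = 20.44085 + 16.23325 = 36.67410

$36.67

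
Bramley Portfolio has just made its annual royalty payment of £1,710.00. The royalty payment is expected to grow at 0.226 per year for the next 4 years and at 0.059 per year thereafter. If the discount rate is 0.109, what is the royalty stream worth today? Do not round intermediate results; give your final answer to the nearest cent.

D_1 = 2096.46000
D_2 = 2570.25996
D_3 = 3151.13871
D_4 = 3863.29606
Terminal value at year 4: TV = D_4×(1+g_2)/(r−g_2) = 4091.23053/0.05 = 81824.61054
P_0 = D_1/(1+r)^1 + D_2/(1+r)^2 + D_3/(1+r)^3 + D_4/(1+r)^4 + TV/(1+r)^4
    = 1890.40577 + 2089.84443 + 2310.32396 + 2554.06418 + 54095.07936 = 62939.71771

£62939.72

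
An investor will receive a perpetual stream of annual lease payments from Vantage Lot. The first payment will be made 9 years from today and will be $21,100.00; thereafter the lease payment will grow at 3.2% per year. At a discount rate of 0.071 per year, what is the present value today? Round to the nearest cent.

Value at end of year 8: C₁ / (r − g) = $21,100.00 / (0.071 − 0.032) = $541,025.6410
Discount to today: PV = $541,025.6410 / (1 + 0.071)^8 = $541,025.6410 / 1.731075 = $312,537.46

$312537.46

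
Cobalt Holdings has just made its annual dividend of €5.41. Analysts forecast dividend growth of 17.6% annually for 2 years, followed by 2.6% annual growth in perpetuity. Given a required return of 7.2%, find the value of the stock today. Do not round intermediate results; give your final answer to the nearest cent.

€157.66

D_1 = 6.36216
D_2 = 7.48190
Terminal value at year 2: TV = D_2×(1+g_2)/(r−g_2) = 7.67643/0.046 = 166.87890
P_0 = D_1/(1+r)^1 + D_2/(1+r)^2 + TV/(1+r)^2
    = 5.93485 + 6.51062 + 145.21513 = 157.66060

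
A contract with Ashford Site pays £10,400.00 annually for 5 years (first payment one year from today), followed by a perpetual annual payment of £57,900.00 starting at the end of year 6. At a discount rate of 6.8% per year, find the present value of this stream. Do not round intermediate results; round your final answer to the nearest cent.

PV of 5-year annuity: £10,400.00 × [1 − (1+0.068)^−5] / 0.068 = 42871.38007
Perpetuity value at year 5: £57,900.00 / 0.068 = 851470.58824
PV of perpetuity: 851470.58824 / (1+0.068)^5 = 612792.42417
Total PV = 42871.38007 + 612792.42417 = 655663.80424

£655663.80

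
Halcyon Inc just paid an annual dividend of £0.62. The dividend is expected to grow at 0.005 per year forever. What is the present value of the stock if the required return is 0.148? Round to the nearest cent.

D₁ = D₀ × (1 + g) = £0.62 × 1.005 = £0.6231
Growing perpetuity: P = D₁ / (r − g) = £0.6231 / (0.148 − 0.005) = £4.36

£4.36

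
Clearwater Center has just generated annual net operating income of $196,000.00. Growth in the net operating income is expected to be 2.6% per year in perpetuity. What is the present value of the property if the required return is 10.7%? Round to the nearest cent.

$2482666.67

D₁ = D₀ × (1 + g) = $196,000.00 × 1.026 = $201,096.0000
Growing perpetuity: P = D₁ / (r − g) = $201,096.0000 / (0.107 − 0.026) = $2,482,666.67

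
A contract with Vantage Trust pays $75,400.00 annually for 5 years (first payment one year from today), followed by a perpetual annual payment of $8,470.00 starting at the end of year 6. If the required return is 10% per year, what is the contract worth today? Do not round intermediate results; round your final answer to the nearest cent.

PV of 5-year annuity: $75,400.00 × [1 − (1+0.1)^−5] / 0.1 = 285825.32241
Perpetuity value at year 5: $8,470.00 / 0.1 = 84700.00000
PV of perpetuity: 84700.00000 / (1+0.1)^5 = 52592.03606
Total PV = 285825.32241 + 52592.03606 = 338417.35848

$338417.36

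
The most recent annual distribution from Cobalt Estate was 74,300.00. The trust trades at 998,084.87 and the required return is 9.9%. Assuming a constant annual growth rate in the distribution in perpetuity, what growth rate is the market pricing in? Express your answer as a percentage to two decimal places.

P = D₀(1+g)/(r−g) ⇒ P(r−g) = D₀(1+g) ⇒ g(P+D₀) = P·r − D₀
g = (P·r − D₀)/(P + D₀) = (998,084.87×0.099 − 74,300.00) / (998,084.87 + 74,300.00) = 0.022856

2.29%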